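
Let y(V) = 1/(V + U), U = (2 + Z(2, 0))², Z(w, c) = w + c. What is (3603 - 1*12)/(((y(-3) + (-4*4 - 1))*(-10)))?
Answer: 46683/2200 ≈ 21.220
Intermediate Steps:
Z(w, c) = c + w
U = 16 (U = (2 + (0 + 2))² = (2 + 2)² = 4² = 16)
y(V) = 1/(16 + V) (y(V) = 1/(V + 16) = 1/(16 + V))
(3603 - 1*12)/(((y(-3) + (-4*4 - 1))*(-10))) = (3603 - 1*12)/(((1/(16 - 3) + (-4*4 - 1))*(-10))) = (3603 - 12)/(((1/13 + (-16 - 1))*(-10))) = 3591/(((1/13 - 17)*(-10))) = 3591/((-220/13*(-10))) = 3591/(2200/13) = 3591*(13/2200) = 46683/2200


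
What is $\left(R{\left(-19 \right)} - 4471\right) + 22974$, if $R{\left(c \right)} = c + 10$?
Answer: $18494$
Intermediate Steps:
$R{\left(c \right)} = 10 + c$
$\left(R{\left(-19 \right)} - 4471\right) + 22974 = \left(\left(10 - 19\right) - 4471\right) + 22974 = \left(-9 - 4471\right) + 22974 = -4480 + 22974 = 18494$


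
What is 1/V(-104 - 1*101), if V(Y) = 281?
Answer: 1/281 ≈ 0.0035587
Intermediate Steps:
1/V(-104 - 1*101) = 1/281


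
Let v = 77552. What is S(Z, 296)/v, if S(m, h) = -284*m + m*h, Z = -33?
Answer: -99/19388 ≈ -0.0051062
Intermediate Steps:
S(m, h) = -284*m + h*m
S(Z, 296)/v = -33*(-284 + 296)/77552 = -33*12*(1/77552) = -396*1/77552 = -99/19388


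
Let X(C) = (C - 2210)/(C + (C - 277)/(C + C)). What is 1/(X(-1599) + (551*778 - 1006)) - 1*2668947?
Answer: -2917364930955036206/1093077131527 ≈ -2.6689e+6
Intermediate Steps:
X(C) = (-2210 + C)/(C + (-277 + C)/(2*C)) (X(C) = (-2210 + C)/(C + (-277 + C)/((2*C))) = (-2210 + C)/(C + (-277 + C)*(1/(2*C))) = (-2210 + C)/(C + (-277 + C)/(2*C)))
1/(X(-1599) + (551*778 - 1006)) - 1*2668947 = 1/(2*(-1599)*(-2210 - 1599)/(-277 - 1599 + 2*(-1599)²) + (551*778 - 1006)) - 1*2668947 = 1/(2*(-1599)*(-3809)/(-277 - 1599 + 2*2556801) + (428678 - 1006)) - 2668947 = 1/(2*(-1599)*(-3809)/(-277 - 1599 + 5113602) + 427672) - 2668947 = 1/(2*(-1599)*(-3809)/5111726 + 427672) - 2668947 = 1/(2*(-1599)*(1/5111726)*(-3809) + 427672) - 2668947 = 1/(6090591/2555863 + 427672) - 2668947 = 1/(1093077131527/2555863) - 2668947 = 2555863/1093077131527 - 2668947 = -2917364930955036206/1093077131527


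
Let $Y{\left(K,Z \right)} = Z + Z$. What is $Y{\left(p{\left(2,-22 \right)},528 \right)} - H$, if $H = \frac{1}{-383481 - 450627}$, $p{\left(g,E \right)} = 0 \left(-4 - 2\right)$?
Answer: $\frac{880818049}{834108} \approx 1056.0$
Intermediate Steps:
$p{\left(g,E \right)} = 0$ ($p{\left(g,E \right)} = 0 \left(-6\right) = 0$)
$Y{\left(K,Z \right)} = 2 Z$
$H = - \frac{1}{834108}$ ($H = \frac{1}{-834108} = - \frac{1}{834108} \approx -1.1989 \cdot 10^{-6}$)
$Y{\left(p{\left(2,-22 \right)},528 \right)} - H = 2 \cdot 528 - - \frac{1}{834108} = 1056 + \frac{1}{834108} = \frac{880818049}{834108}$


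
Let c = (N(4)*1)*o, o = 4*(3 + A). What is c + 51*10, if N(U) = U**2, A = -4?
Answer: 446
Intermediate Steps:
o = -4 (o = 4*(3 - 4) = 4*(-1) = -4)
c = -64 (c = (4**2*1)*(-4) = (16*1)*(-4) = 16*(-4) = -64)
c + 51*10 = -64 + 51*10 = -64 + 510 = 446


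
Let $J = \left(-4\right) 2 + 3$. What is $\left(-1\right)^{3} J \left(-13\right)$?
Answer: $-65$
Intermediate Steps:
$J = -5$ ($J = -8 + 3 = -5$)
$\left(-1\right)^{3} J \left(-13\right) = \left(-1\right)^{3} \left(-5\right) \left(-13\right) = \left(-1\right) \left(-5\right) \left(-13\right) = 5 \left(-13\right) = -65$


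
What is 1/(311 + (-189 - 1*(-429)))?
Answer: 1/551 ≈ 0.0018149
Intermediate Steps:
1/(311 + (-189 - 1*(-429))) = 1/(311 + (-189 + 429)) = 1/(311 + 240) = 1/551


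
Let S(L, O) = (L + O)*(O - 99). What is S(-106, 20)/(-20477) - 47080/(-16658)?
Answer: 425441354/170552933 ≈ 2.4945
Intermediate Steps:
S(L, O) = (-99 + O)*(L + O) (S(L, O) = (L + O)*(-99 + O) = (-99 + O)*(L + O))
S(-106, 20)/(-20477) - 47080/(-16658) = (20² - 99*(-106) - 99*20 - 106*20)/(-20477) - 47080/(-16658) = (400 + 10494 - 1980 - 2120)*(-1/20477) - 47080*(-1/16658) = 6794*(-1/20477) + 23540/8329 = -6794/20477 + 23540/8329 = 425441354/170552933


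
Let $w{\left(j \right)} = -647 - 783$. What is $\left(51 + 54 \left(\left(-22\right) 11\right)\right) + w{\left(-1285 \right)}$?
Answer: $-14447$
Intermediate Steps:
$w{\left(j \right)} = -1430$
$\left(51 + 54 \left(\left(-22\right) 11\right)\right) + w{\left(-1285 \right)} = \left(51 + 54 \left(\left(-22\right) 11\right)\right) - 1430 = \left(51 + 54 \left(-242\right)\right) - 1430 = \left(51 - 13068\right) - 1430 = -13017 - 1430 = -14447$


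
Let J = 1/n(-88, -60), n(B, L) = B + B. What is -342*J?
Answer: 171/88 ≈ 1.9432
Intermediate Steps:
n(B, L) = 2*B
J = -1/176 (J = 1/(2*(-88)) = 1/(-176) = -1/176 ≈ -0.0056818)
-342*J = -342*(-1/176) = 171/88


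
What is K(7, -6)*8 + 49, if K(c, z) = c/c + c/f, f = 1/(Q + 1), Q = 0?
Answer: 113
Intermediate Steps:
f = 1 (f = 1/(0 + 1) = 1/1 = 1)
K(c, z) = 1 + c (K(c, z) = c/c + c/1 = 1 + c*1 = 1 + c)
K(7, -6)*8 + 49 = (1 + 7)*8 + 49 = 8*8 + 49 = 64 + 49 = 113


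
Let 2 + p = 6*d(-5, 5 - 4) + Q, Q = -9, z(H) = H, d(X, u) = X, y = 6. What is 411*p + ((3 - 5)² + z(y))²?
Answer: -16751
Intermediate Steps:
p = -41 (p = -2 + (6*(-5) - 9) = -2 + (-30 - 9) = -2 - 39 = -41)
411*p + ((3 - 5)² + z(y))² = 411*(-41) + ((3 - 5)² + 6)² = -16851 + ((-2)² + 6)² = -16851 + (4 + 6)² = -16851 + 10² = -16851 + 100 = -16751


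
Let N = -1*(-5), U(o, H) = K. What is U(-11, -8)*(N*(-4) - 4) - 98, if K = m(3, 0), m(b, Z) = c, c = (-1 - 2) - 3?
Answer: 46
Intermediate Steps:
c = -6 (c = -3 - 3 = -6)
m(b, Z) = -6
K = -6
U(o, H) = -6
N = 5
U(-11, -8)*(N*(-4) - 4) - 98 = -6*(5*(-4) - 4) - 98 = -6*(-20 - 4) - 98 = -6*(-24) - 98 = 144 - 98 = 46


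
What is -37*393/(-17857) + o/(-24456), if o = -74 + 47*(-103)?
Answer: 443381851/436710792 ≈ 1.0153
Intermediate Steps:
o = -4915 (o = -74 - 4841 = -4915)
-37*393/(-17857) + o/(-24456) = -37*393/(-17857) - 4915/(-24456) = -14541*(-1/17857) - 4915*(-1/24456) = 14541/17857 + 4915/24456 = 443381851/436710792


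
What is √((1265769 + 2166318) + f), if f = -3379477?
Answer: √52610 ≈ 229.37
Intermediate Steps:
√((1265769 + 2166318) + f) = √((1265769 + 2166318) - 3379477) = √(3432087 - 3379477) = √52610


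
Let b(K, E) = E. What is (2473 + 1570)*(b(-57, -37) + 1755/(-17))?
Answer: -9638512/17 ≈ -5.6697e+5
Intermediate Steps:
(2473 + 1570)*(b(-57, -37) + 1755/(-17)) = (2473 + 1570)*(-37 + 1755/(-17)) = 4043*(-37 + 1755*(-1/17)) = 4043*(-37 - 1755/17) = 4043*(-2384/17) = -9638512/17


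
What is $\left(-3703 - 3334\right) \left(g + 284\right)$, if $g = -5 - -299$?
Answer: $-4067386$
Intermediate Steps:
$g = 294$ ($g = -5 + 299 = 294$)
$\left(-3703 - 3334\right) \left(g + 284\right) = \left(-3703 - 3334\right) \left(294 + 284\right) = \left(-7037\right) 578 = -4067386$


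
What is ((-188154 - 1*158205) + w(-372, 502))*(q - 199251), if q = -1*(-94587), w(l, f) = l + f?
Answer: 36237712056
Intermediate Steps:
w(l, f) = f + l
q = 94587
((-188154 - 1*158205) + w(-372, 502))*(q - 199251) = ((-188154 - 1*158205) + (502 - 372))*(94587 - 199251) = ((-188154 - 158205) + 130)*(-104664) = (-346359 + 130)*(-104664) = -346229*(-104664) = 36237712056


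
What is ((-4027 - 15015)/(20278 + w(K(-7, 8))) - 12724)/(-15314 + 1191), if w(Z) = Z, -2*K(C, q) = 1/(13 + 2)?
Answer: 7741076696/8591571697 ≈ 0.90101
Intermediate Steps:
K(C, q) = -1/30 (K(C, q) = -1/(2*(13 + 2)) = -½/15 = -½*1/15 = -1/30)
((-4027 - 15015)/(20278 + w(K(-7, 8))) - 12724)/(-15314 + 1191) = ((-4027 - 15015)/(20278 - 1/30) - 12724)/(-15314 + 1191) = (-19042/608339/30 - 12724)/(-14123) = (-19042*30/608339 - 12724)*(-1/14123) = (-571260/608339 - 12724)*(-1/14123) = -7741076696/608339*(-1/14123) = 7741076696/8591571697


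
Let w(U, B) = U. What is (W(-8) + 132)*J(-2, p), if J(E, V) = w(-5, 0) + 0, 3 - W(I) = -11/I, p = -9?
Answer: -5345/8 ≈ -668.13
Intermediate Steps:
W(I) = 3 + 11/I (W(I) = 3 - (-11)/I = 3 + 11/I)
J(E, V) = -5 (J(E, V) = -5 + 0 = -5)
(W(-8) + 132)*J(-2, p) = ((3 + 11/(-8)) + 132)*(-5) = ((3 + 11*(-⅛)) + 132)*(-5) = ((3 - 11/8) + 132)*(-5) = (13/8 + 132)*(-5) = (1069/8)*(-5) = -5345/8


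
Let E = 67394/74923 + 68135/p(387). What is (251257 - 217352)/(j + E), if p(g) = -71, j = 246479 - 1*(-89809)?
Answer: 180358766365/1783795019873 ≈ 0.10111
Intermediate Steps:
j = 336288 (j = 246479 + 89809 = 336288)
E = -5100093631/5319533 (E = 67394/74923 + 68135/(-71) = 67394*(1/74923) + 68135*(-1/71) = 67394/74923 - 68135/71 = -5100093631/5319533 ≈ -958.75)
(251257 - 217352)/(j + E) = (251257 - 217352)/(336288 - 5100093631/5319533) = 33905/(1783795019873/5319533) = 33905*(5319533/1783795019873) = 180358766365/1783795019873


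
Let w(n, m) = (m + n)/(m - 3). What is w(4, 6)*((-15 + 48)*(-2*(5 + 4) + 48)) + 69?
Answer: 3369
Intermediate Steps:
w(n, m) = (m + n)/(-3 + m)
w(4, 6)*((-15 + 48)*(-2*(5 + 4) + 48)) + 69 = ((6 + 4)/(-3 + 6))*((-15 + 48)*(-2*(5 + 4) + 48)) + 69 = (10/3)*(33*(-2*9 + 48)) + 69 = ((1/3)*10)*(33*(-18 + 48)) + 69 = 10*(33*30)/3 + 69 = (10/3)*990 + 69 = 3300 + 69 = 3369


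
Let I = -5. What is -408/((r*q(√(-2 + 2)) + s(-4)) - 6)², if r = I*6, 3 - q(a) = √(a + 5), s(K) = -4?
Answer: -2958/15125 - 1224*√5/15125 ≈ -0.37653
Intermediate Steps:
q(a) = 3 - √(5 + a) (q(a) = 3 - √(a + 5) = 3 - √(5 + a))
r = -30 (r = -5*6 = -30)
-408/((r*q(√(-2 + 2)) + s(-4)) - 6)² = -408/((-30*(3 - √(5 + √(-2 + 2))) - 4) - 6)² = -408/((-30*(3 - √(5 + √0)) - 4) - 6)² = -408/((-30*(3 - √(5 + 0)) - 4) - 6)² = -408/((-30*(3 - √5) - 4) - 6)² = -408/(((-90 + 30*√5) - 4) - 6)² = -408/((-94 + 30*√5) - 6)² = -408/(-100 + 30*√5)²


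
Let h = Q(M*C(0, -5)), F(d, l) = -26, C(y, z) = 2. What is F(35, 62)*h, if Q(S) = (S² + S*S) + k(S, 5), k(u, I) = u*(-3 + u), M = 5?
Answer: -7020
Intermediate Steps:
Q(S) = 2*S² + S*(-3 + S) (Q(S) = (S² + S*S) + S*(-3 + S) = (S² + S²) + S*(-3 + S) = 2*S² + S*(-3 + S))
h = 270 (h = 3*(5*2)*(-1 + 5*2) = 3*10*(-1 + 10) = 3*10*9 = 270)
F(35, 62)*h = -26*270 = -7020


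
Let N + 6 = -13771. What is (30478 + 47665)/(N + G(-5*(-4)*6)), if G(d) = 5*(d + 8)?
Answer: -78143/13137 ≈ -5.9483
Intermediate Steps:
G(d) = 40 + 5*d (G(d) = 5*(8 + d) = 40 + 5*d)
N = -13777 (N = -6 - 13771 = -13777)
(30478 + 47665)/(N + G(-5*(-4)*6)) = (30478 + 47665)/(-13777 + (40 + 5*(-5*(-4)*6))) = 78143/(-13777 + (40 + 5*(20*6))) = 78143/(-13777 + (40 + 5*120)) = 78143/(-13777 + (40 + 600)) = 78143/(-13777 + 640) = 78143/(-13137) = 78143*(-1/13137) = -78143/13137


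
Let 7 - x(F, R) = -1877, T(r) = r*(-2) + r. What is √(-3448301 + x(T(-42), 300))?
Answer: 13*I*√20393 ≈ 1856.5*I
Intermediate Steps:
T(r) = -r (T(r) = -2*r + r = -r)
x(F, R) = 1884 (x(F, R) = 7 - 1*(-1877) = 7 + 1877 = 1884)
√(-3448301 + x(T(-42), 300)) = √(-3448301 + 1884) = √(-3446417) = 13*I*√20393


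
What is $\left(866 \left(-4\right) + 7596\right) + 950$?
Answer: $5082$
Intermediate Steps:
$\left(866 \left(-4\right) + 7596\right) + 950 = \left(-3464 + 7596\right) + 950 = 4132 + 950 = 5082$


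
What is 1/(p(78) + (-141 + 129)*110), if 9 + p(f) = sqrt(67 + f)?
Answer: -1329/1766096 - sqrt(145)/1766096 ≈ -0.00075932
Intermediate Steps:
p(f) = -9 + sqrt(67 + f)
1/(p(78) + (-141 + 129)*110) = 1/((-9 + sqrt(67 + 78)) + (-141 + 129)*110) = 1/((-9 + sqrt(145)) - 12*110) = 1/((-9 + sqrt(145)) - 1320) = 1/(-1329 + sqrt(145))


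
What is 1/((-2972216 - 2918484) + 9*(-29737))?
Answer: -1/6158333 ≈ -1.6238e-7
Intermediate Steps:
1/((-2972216 - 2918484) + 9*(-29737)) = 1/(-5890700 - 267633) = 1/(-6158333) = -1/6158333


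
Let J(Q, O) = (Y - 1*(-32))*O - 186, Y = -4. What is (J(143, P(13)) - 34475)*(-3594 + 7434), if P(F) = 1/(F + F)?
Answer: -1730223360/13 ≈ -1.3309e+8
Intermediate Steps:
P(F) = 1/(2*F)
J(Q, O) = -186 + 28*O (J(Q, O) = (-4 - 1*(-32))*O - 186 = (-4 + 32)*O - 186 = 28*O - 186 = -186 + 28*O)
(J(143, P(13)) - 34475)*(-3594 + 7434) = ((-186 + 28*((1/2)/13)) - 34475)*(-3594 + 7434) = ((-186 + 28*((1/2)*(1/13))) - 34475)*3840 = ((-186 + 28*(1/26)) - 34475)*3840 = ((-186 + 14/13) - 34475)*3840 = (-2404/13 - 34475)*3840 = -450579/13*3840 = -1730223360/13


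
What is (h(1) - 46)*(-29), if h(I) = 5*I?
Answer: 1189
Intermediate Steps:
(h(1) - 46)*(-29) = (5*1 - 46)*(-29) = (5 - 46)*(-29) = -41*(-29) = 1189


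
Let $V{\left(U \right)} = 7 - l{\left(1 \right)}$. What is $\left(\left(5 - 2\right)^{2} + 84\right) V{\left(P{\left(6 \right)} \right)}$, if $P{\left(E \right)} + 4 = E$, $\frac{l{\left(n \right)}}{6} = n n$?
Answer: $93$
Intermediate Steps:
$l{\left(n \right)} = 6 n^{2}$ ($l{\left(n \right)} = 6 n n = 6 n^{2}$)
$P{\left(E \right)} = -4 + E$
$V{\left(U \right)} = 1$ ($V{\left(U \right)} = 7 - 6 \cdot 1^{2} = 7 - 6 \cdot 1 = 7 - 6 = 1$)
$\left(\left(5 - 2\right)^{2} + 84\right) V{\left(P{\left(6 \right)} \right)} = \left(\left(5 - 2\right)^{2} + 84\right) 1 = \left(3^{2} + 84\right) 1 = \left(9 + 84\right) 1 = 93 \cdot 1 = 93$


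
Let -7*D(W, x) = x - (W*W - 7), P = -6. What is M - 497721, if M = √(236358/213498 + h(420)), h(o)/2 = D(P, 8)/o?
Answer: -497721 + √773007108370/830270 ≈ -4.9772e+5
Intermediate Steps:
D(W, x) = -1 - x/7 + W²/7 (D(W, x) = -(x - (W*W - 7))/7 = -(x - (W² - 7))/7 = -(x - (-7 + W²))/7 = -(x + (7 - W²))/7 = -(7 + x - W²)/7 = -1 - x/7 + W²/7)
h(o) = 6/o (h(o) = 2*((-1 - ⅐*8 + (⅐)*(-6)²)/o) = 2*((-1 - 8/7 + (⅐)*36)/o) = 2*((-1 - 8/7 + 36/7)/o) = 2*(3/o) = 6/o)
M = √773007108370/830270 (M = √(236358/213498 + 6/420) = √(236358*(1/213498) + 6*(1/420)) = √(13131/11861 + 1/70) = √(931031/830270) = √773007108370/830270 ≈ 1.0589)
M - 497721 = √773007108370/830270 - 497721 = -497721 + √773007108370/830270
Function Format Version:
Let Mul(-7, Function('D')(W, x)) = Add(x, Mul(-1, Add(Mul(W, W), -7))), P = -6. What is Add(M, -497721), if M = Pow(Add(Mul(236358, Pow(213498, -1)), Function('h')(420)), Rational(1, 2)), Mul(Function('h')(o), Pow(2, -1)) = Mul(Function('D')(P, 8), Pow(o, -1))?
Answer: Add(-497721, Mul(Rational(1, 830270), Pow(773007108370, Rational(1, 2)))) ≈ -4.9772e+5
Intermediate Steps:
Function('D')(W, x) = Add(-1, Mul(Rational(-1, 7), x), Mul(Rational(1, 7), Pow(W, 2))) (Function('D')(W, x) = Mul(Rational(-1, 7), Add(x, Mul(-1, Add(Mul(W, W), -7)))) = Mul(Rational(-1, 7), Add(x, Mul(-1, Add(Pow(W, 2), -7)))) = Mul(Rational(-1, 7), Add(x, Mul(-1, Add(-7, Pow(W, 2))))) = Mul(Rational(-1, 7), Add(x, Add(7, Mul(-1, Pow(W, 2))))) = Mul(Rational(-1, 7), Add(7, x, Mul(-1, Pow(W, 2)))) = Add(-1, Mul(Rational(-1, 7), x), Mul(Rational(1, 7), Pow(W, 2))))
Function('h')(o) = Mul(6, Pow(o, -1)) (Function('h')(o) = Mul(2, Mul(Add(-1, Mul(Rational(-1, 7), 8), Mul(Rational(1, 7), Pow(-6, 2))), Pow(o, -1))) = Mul(2, Mul(Add(-1, Rational(-8, 7), Mul(Rational(1, 7), 36)), Pow(o, -1))) = Mul(2, Mul(Add(-1, Rational(-8, 7), Rational(36, 7)), Pow(o, -1))) = Mul(2, Mul(3, Pow(o, -1))) = Mul(6, Pow(o, -1)))
M = Mul(Rational(1, 830270), Pow(773007108370, Rational(1, 2))) (M = Pow(Add(Mul(236358, Pow(213498, -1)), Mul(6, Pow(420, -1))), Rational(1, 2)) = Pow(Add(Mul(236358, Rational(1, 213498)), Mul(6, Rational(1, 420))), Rational(1, 2)) = Pow(Add(Rational(13131, 11861), Rational(1, 70)), Rational(1, 2)) = Pow(Rational(931031, 830270), Rational(1, 2)) = Mul(Rational(1, 830270), Pow(773007108370, Rational(1, 2))) ≈ 1.0589)
Add(M, -497721) = Add(Mul(Rational(1, 830270), Pow(773007108370, Rational(1, 2))), -497721) = Add(-497721, Mul(Rational(1, 830270), Pow(773007108370, Rational(1, 2))))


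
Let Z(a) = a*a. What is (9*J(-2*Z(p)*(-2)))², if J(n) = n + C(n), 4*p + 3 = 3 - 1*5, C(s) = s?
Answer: 50625/4 ≈ 12656.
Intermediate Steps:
p = -5/4 (p = -¾ + (3 - 1*5)/4 = -¾ + (3 - 5)/4 = -¾ + (¼)*(-2) = -¾ - ½ = -5/4 ≈ -1.2500)
Z(a) = a²
J(n) = 2*n (J(n) = n + n = 2*n)
(9*J(-2*Z(p)*(-2)))² = (9*(2*(-2*(-5/4)²*(-2))))² = (9*(2*(-2*25/16*(-2))))² = (9*(2*(-25/8*(-2))))² = (9*(2*(25/4)))² = (9*(25/2))² = (225/2)² = 50625/4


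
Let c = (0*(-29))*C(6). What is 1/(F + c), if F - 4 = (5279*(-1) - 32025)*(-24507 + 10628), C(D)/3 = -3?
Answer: 1/517742220 ≈ 1.9315e-9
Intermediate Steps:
C(D) = -9 (C(D) = 3*(-3) = -9)
F = 517742220 (F = 4 + (5279*(-1) - 32025)*(-24507 + 10628) = 4 + (-5279 - 32025)*(-13879) = 4 - 37304*(-13879) = 4 + 517742216 = 517742220)
c = 0 (c = (0*(-29))*(-9) = 0*(-9) = 0)
1/(F + c) = 1/(517742220 + 0) = 1/517742220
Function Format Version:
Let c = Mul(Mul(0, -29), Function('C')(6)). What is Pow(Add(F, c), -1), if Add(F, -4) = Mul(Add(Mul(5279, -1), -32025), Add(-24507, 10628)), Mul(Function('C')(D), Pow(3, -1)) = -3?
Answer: Rational(1, 517742220) ≈ 1.9315e-9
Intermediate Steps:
Function('C')(D) = -9 (Function('C')(D) = Mul(3, -3) = -9)
F = 517742220 (F = Add(4, Mul(Add(Mul(5279, -1), -32025), Add(-24507, 10628))) = Add(4, Mul(Add(-5279, -32025), -13879)) = Add(4, Mul(-37304, -13879)) = Add(4, 517742216) = 517742220)
c = 0 (c = Mul(Mul(0, -29), -9) = Mul(0, -9) = 0)
Pow(Add(F, c), -1) = Pow(Add(517742220, 0), -1) = Pow(517742220, -1) = Rational(1, 517742220)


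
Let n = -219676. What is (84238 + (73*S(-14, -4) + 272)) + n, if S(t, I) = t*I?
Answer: -131078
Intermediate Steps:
S(t, I) = I*t
(84238 + (73*S(-14, -4) + 272)) + n = (84238 + (73*(-4*(-14)) + 272)) - 219676 = (84238 + (73*56 + 272)) - 219676 = (84238 + (4088 + 272)) - 219676 = (84238 + 4360) - 219676 = 88598 - 219676 = -131078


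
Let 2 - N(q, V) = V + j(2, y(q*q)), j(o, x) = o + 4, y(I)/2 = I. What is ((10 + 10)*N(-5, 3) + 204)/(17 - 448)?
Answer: -64/431 ≈ -0.14849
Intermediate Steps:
y(I) = 2*I
j(o, x) = 4 + o
N(q, V) = -4 - V (N(q, V) = 2 - (V + (4 + 2)) = 2 - (V + 6) = 2 - (6 + V) = 2 + (-6 - V) = -4 - V)
((10 + 10)*N(-5, 3) + 204)/(17 - 448) = ((10 + 10)*(-4 - 1*3) + 204)/(17 - 448) = (20*(-4 - 3) + 204)/(-431) = (20*(-7) + 204)*(-1/431) = (-140 + 204)*(-1/431) = 64*(-1/431) = -64/431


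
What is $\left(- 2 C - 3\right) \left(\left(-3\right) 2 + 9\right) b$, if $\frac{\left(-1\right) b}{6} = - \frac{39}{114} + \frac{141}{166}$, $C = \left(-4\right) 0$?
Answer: $\frac{43200}{1577} \approx 27.394$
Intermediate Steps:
$C = 0$
$b = - \frac{4800}{1577}$ ($b = - 6 \left(- \frac{39}{114} + \frac{141}{166}\right) = - 6 \left(\left(-39\right) \frac{1}{114} + 141 \cdot \frac{1}{166}\right) = - 6 \left(- \frac{13}{38} + \frac{141}{166}\right) = \left(-6\right) \frac{800}{1577} = - \frac{4800}{1577} \approx -3.0438$)
$\left(- 2 C - 3\right) \left(\left(-3\right) 2 + 9\right) b = \left(\left(-2\right) 0 - 3\right) \left(\left(-3\right) 2 + 9\right) \left(- \frac{4800}{1577}\right) = \left(0 + \left(-6 + 3\right)\right) \left(-6 + 9\right) \left(- \frac{4800}{1577}\right) = \left(0 - 3\right) 3 \left(- \frac{4800}{1577}\right) = \left(-3\right) 3 \left(- \frac{4800}{1577}\right) = \left(-9\right) \left(- \frac{4800}{1577}\right) = \frac{43200}{1577}$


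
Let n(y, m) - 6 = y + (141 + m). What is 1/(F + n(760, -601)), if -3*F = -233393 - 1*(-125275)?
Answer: 3/109036 ≈ 2.7514e-5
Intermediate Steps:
F = 108118/3 (F = -(-233393 - 1*(-125275))/3 = -(-233393 + 125275)/3 = -1/3*(-108118) = 108118/3 ≈ 36039.)
n(y, m) = 147 + m + y (n(y, m) = 6 + (y + (141 + m)) = 6 + (141 + m + y) = 147 + m + y)
1/(F + n(760, -601)) = 1/(108118/3 + (147 - 601 + 760)) = 1/(108118/3 + 306) = 1/(109036/3) = 3/109036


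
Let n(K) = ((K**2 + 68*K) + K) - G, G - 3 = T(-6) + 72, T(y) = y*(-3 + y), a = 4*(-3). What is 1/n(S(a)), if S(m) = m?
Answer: -1/813 ≈ -0.0012300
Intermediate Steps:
a = -12
G = 129 (G = 3 + (-6*(-3 - 6) + 72) = 3 + (-6*(-9) + 72) = 3 + (54 + 72) = 3 + 126 = 129)
n(K) = -129 + K**2 + 69*K (n(K) = ((K**2 + 68*K) + K) - 1*129 = (K**2 + 69*K) - 129 = -129 + K**2 + 69*K)
1/n(S(a)) = 1/(-129 + (-12)**2 + 69*(-12)) = 1/(-129 + 144 - 828) = 1/(-813) = -1/813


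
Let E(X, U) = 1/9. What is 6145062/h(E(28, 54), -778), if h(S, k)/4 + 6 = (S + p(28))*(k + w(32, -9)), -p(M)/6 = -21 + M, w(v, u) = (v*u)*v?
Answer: 27652779/7535368 ≈ 3.6697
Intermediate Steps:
w(v, u) = u*v**2 (w(v, u) = (u*v)*v = u*v**2)
p(M) = 126 - 6*M (p(M) = -6*(-21 + M) = 126 - 6*M)
E(X, U) = 1/9
h(S, k) = -24 + 4*(-9216 + k)*(-42 + S) (h(S, k) = -24 + 4*((S + (126 - 6*28))*(k - 9*32**2)) = -24 + 4*((S + (126 - 168))*(k - 9*1024)) = -24 + 4*((S - 42)*(k - 9216)) = -24 + 4*((-42 + S)*(-9216 + k)) = -24 + 4*((-9216 + k)*(-42 + S)) = -24 + 4*(-9216 + k)*(-42 + S))
6145062/h(E(28, 54), -778) = 6145062/(1548264 - 36864*1/9 - 168*(-778) + 4*(1/9)*(-778)) = 6145062/(1548264 - 4096 + 130704 - 3112/9) = 6145062/(15070736/9) = 6145062*(9/15070736) = 27652779/7535368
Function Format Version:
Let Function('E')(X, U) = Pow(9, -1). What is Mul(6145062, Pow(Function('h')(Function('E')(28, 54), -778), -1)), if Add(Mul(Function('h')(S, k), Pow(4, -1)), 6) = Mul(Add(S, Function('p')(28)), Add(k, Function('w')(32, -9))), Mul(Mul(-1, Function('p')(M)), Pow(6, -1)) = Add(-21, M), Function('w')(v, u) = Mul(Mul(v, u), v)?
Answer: Rational(27652779, 7535368) ≈ 3.6697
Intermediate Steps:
Function('w')(v, u) = Mul(u, Pow(v, 2)) (Function('w')(v, u) = Mul(Mul(u, v), v) = Mul(u, Pow(v, 2)))
Function('p')(M) = Add(126, Mul(-6, M)) (Function('p')(M) = Mul(-6, Add(-21, M)) = Add(126, Mul(-6, M)))
Function('E')(X, U) = Rational(1, 9)
Function('h')(S, k) = Add(-24, Mul(4, Add(-9216, k), Add(-42, S))) (Function('h')(S, k) = Add(-24, Mul(4, Mul(Add(S, Add(126, Mul(-6, 28))), Add(k, Mul(-9, Pow(32, 2)))))) = Add(-24, Mul(4, Mul(Add(S, Add(126, -168)), Add(k, Mul(-9, 1024))))) = Add(-24, Mul(4, Mul(Add(S, -42), Add(k, -9216)))) = Add(-24, Mul(4, Mul(Add(-42, S), Add(-9216, k)))) = Add(-24, Mul(4, Mul(Add(-9216, k), Add(-42, S)))) = Add(-24, Mul(4, Add(-9216, k), Add(-42, S))))
Mul(6145062, Pow(Function('h')(Function('E')(28, 54), -778), -1)) = Mul(6145062, Pow(Add(1548264, Mul(-36864, Rational(1, 9)), Mul(-168, -778), Mul(4, Rational(1, 9), -778)), -1)) = Mul(6145062, Pow(Add(1548264, -4096, 130704, Rational(-3112, 9)), -1)) = Mul(6145062, Pow(Rational(15070736, 9), -1)) = Mul(6145062, Rational(9, 15070736)) = Rational(27652779, 7535368)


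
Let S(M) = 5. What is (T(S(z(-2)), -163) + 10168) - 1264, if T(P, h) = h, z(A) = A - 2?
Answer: 8741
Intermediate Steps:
z(A) = -2 + A
(T(S(z(-2)), -163) + 10168) - 1264 = (-163 + 10168) - 1264 = 10005 - 1264 = 8741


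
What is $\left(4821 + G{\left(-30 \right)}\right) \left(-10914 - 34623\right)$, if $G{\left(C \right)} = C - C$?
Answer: $-219533877$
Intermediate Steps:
$G{\left(C \right)} = 0$
$\left(4821 + G{\left(-30 \right)}\right) \left(-10914 - 34623\right) = \left(4821 + 0\right) \left(-10914 - 34623\right) = 4821 \left(-45537\right) = -219533877$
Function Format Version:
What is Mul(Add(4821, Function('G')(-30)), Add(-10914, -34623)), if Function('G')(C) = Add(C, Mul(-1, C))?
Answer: -219533877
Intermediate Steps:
Function('G')(C) = 0
Mul(Add(4821, Function('G')(-30)), Add(-10914, -34623)) = Mul(Add(4821, 0), Add(-10914, -34623)) = Mul(4821, -45537) = -219533877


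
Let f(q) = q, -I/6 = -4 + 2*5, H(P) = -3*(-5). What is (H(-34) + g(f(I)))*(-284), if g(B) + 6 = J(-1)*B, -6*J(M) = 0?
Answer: -2556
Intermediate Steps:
H(P) = 15
J(M) = 0 (J(M) = -⅙*0 = 0)
I = -36 (I = -6*(-4 + 2*5) = -6*(-4 + 10) = -6*6 = -36)
g(B) = -6 (g(B) = -6 + 0*B = -6 + 0 = -6)
(H(-34) + g(f(I)))*(-284) = (15 - 6)*(-284) = 9*(-284) = -2556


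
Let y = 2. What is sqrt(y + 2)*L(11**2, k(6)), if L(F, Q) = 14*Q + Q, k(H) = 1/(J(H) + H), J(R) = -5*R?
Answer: -5/4 ≈ -1.2500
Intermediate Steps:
k(H) = -1/(4*H) (k(H) = 1/(-5*H + H) = 1/(-4*H) = -1/(4*H))
L(F, Q) = 15*Q
sqrt(y + 2)*L(11**2, k(6)) = sqrt(2 + 2)*(15*(-1/4/6)) = sqrt(4)*(15*(-1/4*1/6)) = 2*(15*(-1/24)) = 2*(-5/8) = -5/4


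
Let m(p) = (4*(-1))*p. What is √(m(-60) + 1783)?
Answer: 17*√7 ≈ 44.978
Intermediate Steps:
m(p) = -4*p
√(m(-60) + 1783) = √(-4*(-60) + 1783) = √(240 + 1783) = √2023 = 17*√7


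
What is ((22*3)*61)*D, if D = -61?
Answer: -245586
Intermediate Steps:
((22*3)*61)*D = ((22*3)*61)*(-61) = (66*61)*(-61) = 4026*(-61) = -245586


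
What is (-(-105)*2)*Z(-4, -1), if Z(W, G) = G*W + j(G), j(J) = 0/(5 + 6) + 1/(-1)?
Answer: 630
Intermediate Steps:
j(J) = -1 (j(J) = 0/11 + 1*(-1) = 0*(1/11) - 1 = 0 - 1 = -1)
Z(W, G) = -1 + G*W (Z(W, G) = G*W - 1 = -1 + G*W)
(-(-105)*2)*Z(-4, -1) = (-(-105)*2)*(-1 - 1*(-4)) = (-21*(-10))*(-1 + 4) = 210*3 = 630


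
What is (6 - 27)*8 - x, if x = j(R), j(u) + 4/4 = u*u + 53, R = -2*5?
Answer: -320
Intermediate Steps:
R = -10
j(u) = 52 + u² (j(u) = -1 + (u*u + 53) = -1 + (u² + 53) = -1 + (53 + u²) = 52 + u²)
x = 152 (x = 52 + (-10)² = 52 + 100 = 152)
(6 - 27)*8 - x = (6 - 27)*8 - 1*152 = -21*8 - 152 = -168 - 152 = -320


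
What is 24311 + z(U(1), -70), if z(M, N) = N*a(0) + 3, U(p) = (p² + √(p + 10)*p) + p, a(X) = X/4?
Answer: 24314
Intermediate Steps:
a(X) = X/4 (a(X) = X*(¼) = X/4)
U(p) = p + p² + p*√(10 + p) (U(p) = (p² + √(10 + p)*p) + p = (p² + p*√(10 + p)) + p = p + p² + p*√(10 + p))
z(M, N) = 3 (z(M, N) = N*((¼)*0) + 3 = N*0 + 3 = 0 + 3 = 3)
24311 + z(U(1), -70) = 24311 + 3 = 24314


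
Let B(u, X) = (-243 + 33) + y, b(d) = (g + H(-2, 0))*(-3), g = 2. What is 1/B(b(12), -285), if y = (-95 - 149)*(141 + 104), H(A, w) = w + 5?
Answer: -1/59990 ≈ -1.6669e-5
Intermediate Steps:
H(A, w) = 5 + w
y = -59780 (y = -244*245 = -59780)
b(d) = -21 (b(d) = (2 + (5 + 0))*(-3) = (2 + 5)*(-3) = 7*(-3) = -21)
B(u, X) = -59990 (B(u, X) = (-243 + 33) - 59780 = -210 - 59780 = -59990)
1/B(b(12), -285) = 1/(-59990) = -1/59990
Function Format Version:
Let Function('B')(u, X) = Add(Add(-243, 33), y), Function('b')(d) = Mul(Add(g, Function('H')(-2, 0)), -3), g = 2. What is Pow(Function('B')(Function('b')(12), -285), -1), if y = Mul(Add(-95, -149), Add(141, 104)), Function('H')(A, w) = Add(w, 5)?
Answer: Rational(-1, 59990) ≈ -1.6669e-5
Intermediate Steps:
Function('H')(A, w) = Add(5, w)
y = -59780 (y = Mul(-244, 245) = -59780)
Function('b')(d) = -21 (Function('b')(d) = Mul(Add(2, Add(5, 0)), -3) = Mul(Add(2, 5), -3) = Mul(7, -3) = -21)
Function('B')(u, X) = -59990 (Function('B')(u, X) = Add(Add(-243, 33), -59780) = Add(-210, -59780) = -59990)
Pow(Function('B')(Function('b')(12), -285), -1) = Pow(-59990, -1) = Rational(-1, 59990)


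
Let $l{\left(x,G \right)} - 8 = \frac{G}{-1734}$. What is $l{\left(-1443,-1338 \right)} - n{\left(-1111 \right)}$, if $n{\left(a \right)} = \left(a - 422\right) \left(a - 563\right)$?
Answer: $- \frac{741641403}{289} \approx -2.5662 \cdot 10^{6}$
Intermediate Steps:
$l{\left(x,G \right)} = 8 - \frac{G}{1734}$ ($l{\left(x,G \right)} = 8 + \frac{G}{-1734} = 8 + G \left(- \frac{1}{1734}\right) = 8 - \frac{G}{1734}$)
$n{\left(a \right)} = \left(-563 + a\right) \left(-422 + a\right)$ ($n{\left(a \right)} = \left(-422 + a\right) \left(-563 + a\right) = \left(-563 + a\right) \left(-422 + a\right)$)
$l{\left(-1443,-1338 \right)} - n{\left(-1111 \right)} = \left(8 - - \frac{223}{289}\right) - \left(237586 + \left(-1111\right)^{2} - -1094335\right) = \left(8 + \frac{223}{289}\right) - \left(237586 + 1234321 + 1094335\right) = \frac{2535}{289} - 2566242 = - \frac{741641403}{289}$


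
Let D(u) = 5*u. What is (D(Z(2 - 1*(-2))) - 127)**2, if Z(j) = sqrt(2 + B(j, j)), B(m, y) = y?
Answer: 16279 - 1270*sqrt(6) ≈ 13168.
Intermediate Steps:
Z(j) = sqrt(2 + j)
(D(Z(2 - 1*(-2))) - 127)**2 = (5*sqrt(2 + (2 - 1*(-2))) - 127)**2 = (5*sqrt(2 + (2 + 2)) - 127)**2 = (5*sqrt(2 + 4) - 127)**2 = (5*sqrt(6) - 127)**2 = (-127 + 5*sqrt(6))**2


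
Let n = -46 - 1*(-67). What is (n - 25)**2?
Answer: 16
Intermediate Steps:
n = 21 (n = -46 + 67 = 21)
(n - 25)**2 = (21 - 25)**2 = (-4)**2 = 16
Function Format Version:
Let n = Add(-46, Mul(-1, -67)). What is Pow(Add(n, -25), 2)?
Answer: 16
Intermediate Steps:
n = 21 (n = Add(-46, 67) = 21)
Pow(Add(n, -25), 2) = Pow(Add(21, -25), 2) = Pow(-4, 2) = 16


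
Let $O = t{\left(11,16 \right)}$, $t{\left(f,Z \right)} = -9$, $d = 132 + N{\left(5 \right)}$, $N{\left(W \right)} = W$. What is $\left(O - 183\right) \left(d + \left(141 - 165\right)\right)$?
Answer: $-21696$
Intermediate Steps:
$d = 137$ ($d = 132 + 5 = 137$)
$O = -9$
$\left(O - 183\right) \left(d + \left(141 - 165\right)\right) = \left(-9 - 183\right) \left(137 + \left(141 - 165\right)\right) = - 192 \left(137 + \left(141 - 165\right)\right) = - 192 \left(137 - 24\right) = \left(-192\right) 113 = -21696$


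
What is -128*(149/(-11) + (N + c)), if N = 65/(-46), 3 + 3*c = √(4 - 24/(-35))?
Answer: 516800/253 - 256*√1435/105 ≈ 1950.3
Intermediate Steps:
c = -1 + 2*√1435/105 (c = -1 + √(4 - 24/(-35))/3 = -1 + √(4 - 24*(-1/35))/3 = -1 + √(4 + 24/35)/3 = -1 + √(164/35)/3 = -1 + (2*√1435/35)/3 = -1 + 2*√1435/105 ≈ -0.27845)
N = -65/46 (N = 65*(-1/46) = -65/46 ≈ -1.4130)
-128*(149/(-11) + (N + c)) = -128*(149/(-11) + (-65/46 + (-1 + 2*√1435/105))) = -128*(149*(-1/11) + (-111/46 + 2*√1435/105)) = -128*(-149/11 + (-111/46 + 2*√1435/105)) = -128*(-8075/506 + 2*√1435/105) = 516800/253 - 256*√1435/105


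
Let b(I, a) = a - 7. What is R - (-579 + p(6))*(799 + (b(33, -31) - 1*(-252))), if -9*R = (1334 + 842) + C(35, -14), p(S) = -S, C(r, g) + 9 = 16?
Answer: 5331262/9 ≈ 5.9236e+5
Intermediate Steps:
C(r, g) = 7 (C(r, g) = -9 + 16 = 7)
b(I, a) = -7 + a
R = -2183/9 (R = -((1334 + 842) + 7)/9 = -(2176 + 7)/9 = -⅑*2183 = -2183/9 ≈ -242.56)
R - (-579 + p(6))*(799 + (b(33, -31) - 1*(-252))) = -2183/9 - (-579 - 1*6)*(799 + ((-7 - 31) - 1*(-252))) = -2183/9 - (-579 - 6)*(799 + (-38 + 252)) = -2183/9 - (-585)*(799 + 214) = -2183/9 - (-585)*1013 = -2183/9 - 1*(-592605) = -2183/9 + 592605 = 5331262/9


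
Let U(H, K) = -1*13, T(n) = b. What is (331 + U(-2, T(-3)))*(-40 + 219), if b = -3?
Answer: 56922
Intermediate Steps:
T(n) = -3
U(H, K) = -13
(331 + U(-2, T(-3)))*(-40 + 219) = (331 - 13)*(-40 + 219) = 318*179 = 56922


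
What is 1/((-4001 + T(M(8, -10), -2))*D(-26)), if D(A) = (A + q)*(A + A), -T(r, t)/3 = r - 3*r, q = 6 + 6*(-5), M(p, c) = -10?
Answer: -1/10558600 ≈ -9.4710e-8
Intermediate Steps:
q = -24 (q = 6 - 30 = -24)
T(r, t) = 6*r (T(r, t) = -3*(r - 3*r) = -(-6)*r = 6*r)
D(A) = 2*A*(-24 + A) (D(A) = (A - 24)*(A + A) = (-24 + A)*(2*A) = 2*A*(-24 + A))
1/((-4001 + T(M(8, -10), -2))*D(-26)) = 1/((-4001 + 6*(-10))*((2*(-26)*(-24 - 26)))) = 1/((-4001 - 60)*((2*(-26)*(-50)))) = 1/(-4061*2600) = -1/4061*1/2600 = -1/10558600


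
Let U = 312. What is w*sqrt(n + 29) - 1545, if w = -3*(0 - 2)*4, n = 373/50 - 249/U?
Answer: -1545 + 6*sqrt(2410746)/65 ≈ -1401.7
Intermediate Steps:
n = 17321/2600 (n = 373/50 - 249/312 = 373*(1/50) - 249*1/312 = 373/50 - 83/104 = 17321/2600 ≈ 6.6619)
w = 24 (w = -3*(-2)*4 = 6*4 = 24)
w*sqrt(n + 29) - 1545 = 24*sqrt(17321/2600 + 29) - 1545 = 24*sqrt(92721/2600) - 1545 = 24*(sqrt(2410746)/260) - 1545 = 6*sqrt(2410746)/65 - 1545 = -1545 + 6*sqrt(2410746)/65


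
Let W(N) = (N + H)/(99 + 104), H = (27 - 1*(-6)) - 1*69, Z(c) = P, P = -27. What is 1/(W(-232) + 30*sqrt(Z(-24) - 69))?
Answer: -13601/890132356 - 618135*I*sqrt(6)/445066178 ≈ -1.528e-5 - 0.003402*I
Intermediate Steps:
Z(c) = -27
H = -36 (H = (27 + 6) - 69 = 33 - 69 = -36)
W(N) = -36/203 + N/203 (W(N) = (N - 36)/(99 + 104) = (-36 + N)/203 = (-36 + N)*(1/203) = -36/203 + N/203)
1/(W(-232) + 30*sqrt(Z(-24) - 69)) = 1/((-36/203 + (1/203)*(-232)) + 30*sqrt(-27 - 69)) = 1/((-36/203 - 8/7) + 30*sqrt(-96)) = 1/(-268/203 + 30*(4*I*sqrt(6))) = 1/(-268/203 + 120*I*sqrt(6))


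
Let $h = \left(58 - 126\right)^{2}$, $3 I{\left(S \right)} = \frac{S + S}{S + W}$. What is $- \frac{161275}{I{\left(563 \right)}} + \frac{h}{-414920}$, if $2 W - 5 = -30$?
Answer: $- \frac{27628036872781}{116799980} \approx -2.3654 \cdot 10^{5}$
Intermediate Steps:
$W = - \frac{25}{2}$ ($W = \frac{5}{2} + \frac{1}{2} \left(-30\right) = \frac{5}{2} - 15 = - \frac{25}{2} \approx -12.5$)
$I{\left(S \right)} = \frac{2 S}{3 \left(- \frac{25}{2} + S\right)}$ ($I{\left(S \right)} = \frac{\left(S + S\right) \frac{1}{S - \frac{25}{2}}}{3} = \frac{2 S \frac{1}{- \frac{25}{2} + S}}{3} = \frac{2 S}{3 \left(- \frac{25}{2} + S\right)}$)
$h = 4624$ ($h = \left(-68\right)^{2} = 4624$)
$- \frac{161275}{I{\left(563 \right)}} + \frac{h}{-414920} = - \frac{161275}{\frac{4}{3} \cdot 563 \frac{1}{-25 + 2 \cdot 563}} + \frac{4624}{-414920} = - \frac{161275}{\frac{4}{3} \cdot 563 \frac{1}{-25 + 1126}} + 4624 \left(- \frac{1}{414920}\right) = - \frac{161275}{\frac{4}{3} \cdot 563 \cdot \frac{1}{1101}} - \frac{578}{51865} = - \frac{161275}{\frac{2252}{3303}} - \frac{578}{51865} = \left(-161275\right) \frac{3303}{2252} - \frac{578}{51865} = - \frac{532691325}{2252} - \frac{578}{51865} = - \frac{27628036872781}{116799980}$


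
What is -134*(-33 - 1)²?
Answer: -154904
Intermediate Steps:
-134*(-33 - 1)² = -134*(-34)² = -134*1156 = -154904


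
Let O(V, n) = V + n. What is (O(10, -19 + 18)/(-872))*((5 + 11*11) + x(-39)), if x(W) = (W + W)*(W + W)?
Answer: -27945/436 ≈ -64.094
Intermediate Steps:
x(W) = 4*W**2 (x(W) = (2*W)*(2*W) = 4*W**2)
(O(10, -19 + 18)/(-872))*((5 + 11*11) + x(-39)) = ((10 + (-19 + 18))/(-872))*((5 + 11*11) + 4*(-39)**2) = ((10 - 1)*(-1/872))*((5 + 121) + 4*1521) = (9*(-1/872))*(126 + 6084) = -9/872*6210 = -27945/436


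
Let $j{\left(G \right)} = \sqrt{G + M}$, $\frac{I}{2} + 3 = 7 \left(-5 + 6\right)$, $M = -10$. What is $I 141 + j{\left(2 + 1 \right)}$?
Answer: $1128 + i \sqrt{7} \approx 1128.0 + 2.6458 i$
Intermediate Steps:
$I = 8$ ($I = -6 + 2 \cdot 7 \left(-5 + 6\right) = -6 + 2 \cdot 7 \cdot 1 = -6 + 2 \cdot 7 = -6 + 14 = 8$)
$j{\left(G \right)} = \sqrt{-10 + G}$ ($j{\left(G \right)} = \sqrt{G - 10} = \sqrt{-10 + G}$)
$I 141 + j{\left(2 + 1 \right)} = 8 \cdot 141 + \sqrt{-10 + \left(2 + 1\right)} = 1128 + \sqrt{-10 + 3} = 1128 + \sqrt{-7} = 1128 + i \sqrt{7}$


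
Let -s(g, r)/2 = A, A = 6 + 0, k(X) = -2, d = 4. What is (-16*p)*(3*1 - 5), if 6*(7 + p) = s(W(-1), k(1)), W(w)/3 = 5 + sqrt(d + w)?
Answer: -288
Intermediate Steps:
W(w) = 15 + 3*sqrt(4 + w) (W(w) = 3*(5 + sqrt(4 + w)) = 15 + 3*sqrt(4 + w))
A = 6
s(g, r) = -12 (s(g, r) = -2*6 = -12)
p = -9 (p = -7 + (1/6)*(-12) = -7 - 2 = -9)
(-16*p)*(3*1 - 5) = (-16*(-9))*(3*1 - 5) = 144*(3 - 5) = 144*(-2) = -288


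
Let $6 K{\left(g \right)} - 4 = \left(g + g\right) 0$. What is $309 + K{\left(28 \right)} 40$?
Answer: $\frac{1007}{3} \approx 335.67$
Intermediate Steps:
$K{\left(g \right)} = \frac{2}{3}$ ($K{\left(g \right)} = \frac{2}{3} + \frac{\left(g + g\right) 0}{6} = \frac{2}{3} + \frac{2 g 0}{6} = \frac{2}{3} + \frac{1}{6} \cdot 0 = \frac{2}{3} + 0 = \frac{2}{3}$)
$309 + K{\left(28 \right)} 40 = 309 + \frac{2}{3} \cdot 40 = 309 + \frac{80}{3} = \frac{1007}{3}$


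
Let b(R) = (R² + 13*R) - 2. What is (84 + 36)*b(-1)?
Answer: -1680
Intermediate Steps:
b(R) = -2 + R² + 13*R
(84 + 36)*b(-1) = (84 + 36)*(-2 + (-1)² + 13*(-1)) = 120*(-2 + 1 - 13) = 120*(-14) = -1680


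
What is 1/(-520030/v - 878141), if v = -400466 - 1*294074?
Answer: -9922/8712907573 ≈ -1.1388e-6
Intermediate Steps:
v = -694540 (v = -400466 - 294074 = -694540)
1/(-520030/v - 878141) = 1/(-520030/(-694540) - 878141) = 1/(-520030*(-1/694540) - 878141) = 1/(7429/9922 - 878141) = 1/(-8712907573/9922) = -9922/8712907573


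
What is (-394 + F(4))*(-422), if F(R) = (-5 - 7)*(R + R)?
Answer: 206780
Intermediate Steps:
F(R) = -24*R
(-394 + F(4))*(-422) = (-394 - 24*4)*(-422) = (-394 - 96)*(-422) = -490*(-422) = 206780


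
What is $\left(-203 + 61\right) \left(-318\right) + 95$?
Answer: $45251$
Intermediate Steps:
$\left(-203 + 61\right) \left(-318\right) + 95 = \left(-142\right) \left(-318\right) + 95 = 45156 + 95 = 45251$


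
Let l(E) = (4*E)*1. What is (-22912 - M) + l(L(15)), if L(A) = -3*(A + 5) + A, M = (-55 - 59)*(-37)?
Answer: -27310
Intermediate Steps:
M = 4218 (M = -114*(-37) = 4218)
L(A) = -15 - 2*A (L(A) = -3*(5 + A) + A = (-15 - 3*A) + A = -15 - 2*A)
l(E) = 4*E
(-22912 - M) + l(L(15)) = (-22912 - 1*4218) + 4*(-15 - 2*15) = (-22912 - 4218) + 4*(-15 - 30) = -27130 + 4*(-45) = -27130 - 180 = -27310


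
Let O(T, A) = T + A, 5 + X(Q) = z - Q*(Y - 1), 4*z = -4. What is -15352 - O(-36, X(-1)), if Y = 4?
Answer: -15313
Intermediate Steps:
z = -1 (z = (¼)*(-4) = -1)
X(Q) = -6 - 3*Q (X(Q) = -5 + (-1 - Q*(4 - 1)) = -5 + (-1 - Q*3) = -5 + (-1 - 3*Q) = -6 - 3*Q)
O(T, A) = A + T
-15352 - O(-36, X(-1)) = -15352 - ((-6 - 3*(-1)) - 36) = -15352 - ((-6 + 3) - 36) = -15352 - (-3 - 36) = -15352 - 1*(-39) = -15352 + 39 = -15313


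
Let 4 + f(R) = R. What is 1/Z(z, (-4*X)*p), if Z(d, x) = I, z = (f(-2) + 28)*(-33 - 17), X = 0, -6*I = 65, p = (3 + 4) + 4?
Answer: -6/65 ≈ -0.092308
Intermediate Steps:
p = 11 (p = 7 + 4 = 11)
I = -65/6 (I = -1/6*65 = -65/6 ≈ -10.833)
f(R) = -4 + R
z = -1100 (z = ((-4 - 2) + 28)*(-33 - 17) = (-6 + 28)*(-50) = 22*(-50) = -1100)
Z(d, x) = -65/6
1/Z(z, (-4*X)*p) = 1/(-65/6) = -6/65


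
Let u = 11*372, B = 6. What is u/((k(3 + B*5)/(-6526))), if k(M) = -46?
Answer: 13352196/23 ≈ 5.8053e+5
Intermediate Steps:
u = 4092
u/((k(3 + B*5)/(-6526))) = 4092/((-46/(-6526))) = 4092/((-46*(-1/6526))) = 4092/(23/3263) = 4092*(3263/23) = 13352196/23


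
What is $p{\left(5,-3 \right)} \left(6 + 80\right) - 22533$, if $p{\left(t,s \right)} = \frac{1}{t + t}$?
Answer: $- \frac{112622}{5} \approx -22524.0$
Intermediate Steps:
$p{\left(t,s \right)} = \frac{1}{2 t}$
$p{\left(5,-3 \right)} \left(6 + 80\right) - 22533 = \frac{1}{2 \cdot 5} \left(6 + 80\right) - 22533 = \frac{1}{2} \cdot \frac{1}{5} \cdot 86 - 22533 = \frac{1}{10} \cdot 86 - 22533 = \frac{43}{5} - 22533 = - \frac{112622}{5}$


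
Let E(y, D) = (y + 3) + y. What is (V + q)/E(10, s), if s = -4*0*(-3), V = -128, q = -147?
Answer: -275/23 ≈ -11.957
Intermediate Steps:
s = 0 (s = 0*(-3) = 0)
E(y, D) = 3 + 2*y (E(y, D) = (3 + y) + y = 3 + 2*y)
(V + q)/E(10, s) = (-128 - 147)/(3 + 2*10) = -275/(3 + 20) = -275/23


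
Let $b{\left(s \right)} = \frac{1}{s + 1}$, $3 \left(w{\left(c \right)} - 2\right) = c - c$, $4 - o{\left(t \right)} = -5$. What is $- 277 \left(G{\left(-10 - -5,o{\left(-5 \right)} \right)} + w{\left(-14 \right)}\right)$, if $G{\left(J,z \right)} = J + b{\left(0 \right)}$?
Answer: $554$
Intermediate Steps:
$o{\left(t \right)} = 9$ ($o{\left(t \right)} = 4 - -5 = 4 + 5 = 9$)
$w{\left(c \right)} = 2$ ($w{\left(c \right)} = 2 + \frac{c - c}{3} = 2 + \frac{1}{3} \cdot 0 = 2 + 0 = 2$)
$b{\left(s \right)} = \frac{1}{1 + s}$
$G{\left(J,z \right)} = 1 + J$ ($G{\left(J,z \right)} = J + \frac{1}{1 + 0} = J + 1^{-1} = J + 1 = 1 + J$)
$- 277 \left(G{\left(-10 - -5,o{\left(-5 \right)} \right)} + w{\left(-14 \right)}\right) = - 277 \left(\left(1 - 5\right) + 2\right) = - 277 \left(-4 + 2\right) = \left(-277\right) \left(-2\right) = 554$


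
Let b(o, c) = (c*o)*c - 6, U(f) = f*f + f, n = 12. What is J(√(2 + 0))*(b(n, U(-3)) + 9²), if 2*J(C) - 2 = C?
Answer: 507 + 507*√2/2 ≈ 865.50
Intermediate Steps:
J(C) = 1 + C/2
U(f) = f + f² (U(f) = f² + f = f + f²)
b(o, c) = -6 + o*c² (b(o, c) = o*c² - 6 = -6 + o*c²)
J(√(2 + 0))*(b(n, U(-3)) + 9²) = (1 + √(2 + 0)/2)*((-6 + 12*(-3*(1 - 3))²) + 9²) = (1 + √2/2)*((-6 + 12*(-3*(-2))²) + 81) = (1 + √2/2)*((-6 + 12*6²) + 81) = (1 + √2/2)*((-6 + 12*36) + 81) = (1 + √2/2)*((-6 + 432) + 81) = (1 + √2/2)*(426 + 81) = (1 + √2/2)*507 = 507 + 507*√2/2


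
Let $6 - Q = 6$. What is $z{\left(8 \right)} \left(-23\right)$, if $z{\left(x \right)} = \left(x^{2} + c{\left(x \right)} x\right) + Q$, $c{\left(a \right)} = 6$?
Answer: $-2576$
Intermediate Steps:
$Q = 0$ ($Q = 6 - 6 = 0$)
$z{\left(x \right)} = x^{2} + 6 x$ ($z{\left(x \right)} = \left(x^{2} + 6 x\right) + 0 = x^{2} + 6 x$)
$z{\left(8 \right)} \left(-23\right) = 8 \left(6 + 8\right) \left(-23\right) = 8 \cdot 14 \left(-23\right) = 112 \left(-23\right) = -2576$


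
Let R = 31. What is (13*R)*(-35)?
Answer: -14105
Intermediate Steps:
(13*R)*(-35) = (13*31)*(-35) = 403*(-35) = -14105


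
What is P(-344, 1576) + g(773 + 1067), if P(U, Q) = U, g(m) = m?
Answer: 1496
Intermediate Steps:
P(-344, 1576) + g(773 + 1067) = -344 + (773 + 1067) = -344 + 1840 = 1496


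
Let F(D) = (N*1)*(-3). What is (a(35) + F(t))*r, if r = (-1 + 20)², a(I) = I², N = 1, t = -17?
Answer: 441142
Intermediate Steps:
F(D) = -3 (F(D) = (1*1)*(-3) = 1*(-3) = -3)
r = 361 (r = 19² = 361)
(a(35) + F(t))*r = (35² - 3)*361 = (1225 - 3)*361 = 1222*361 = 441142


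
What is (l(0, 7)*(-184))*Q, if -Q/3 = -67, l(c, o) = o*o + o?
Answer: -2071104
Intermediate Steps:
l(c, o) = o + o² (l(c, o) = o² + o = o + o²)
Q = 201 (Q = -3*(-67) = 201)
(l(0, 7)*(-184))*Q = ((7*(1 + 7))*(-184))*201 = ((7*8)*(-184))*201 = (56*(-184))*201 = -10304*201 = -2071104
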